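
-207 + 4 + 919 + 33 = 749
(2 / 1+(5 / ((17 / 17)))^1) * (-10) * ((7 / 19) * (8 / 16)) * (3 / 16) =-735 / 304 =-2.42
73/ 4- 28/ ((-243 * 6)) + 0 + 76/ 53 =3045085/ 154548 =19.70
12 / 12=1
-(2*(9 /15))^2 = -36 /25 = -1.44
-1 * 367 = -367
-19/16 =-1.19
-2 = -2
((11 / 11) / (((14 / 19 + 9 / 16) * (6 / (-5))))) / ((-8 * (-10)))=-19 / 2370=-0.01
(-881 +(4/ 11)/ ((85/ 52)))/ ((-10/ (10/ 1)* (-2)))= -823527/ 1870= -440.39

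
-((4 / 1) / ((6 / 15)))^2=-100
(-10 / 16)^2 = 25 / 64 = 0.39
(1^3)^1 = 1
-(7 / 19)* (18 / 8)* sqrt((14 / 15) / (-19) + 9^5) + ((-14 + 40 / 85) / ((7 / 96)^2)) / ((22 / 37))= -39214080 / 9163- 21* sqrt(4796251035) / 7220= -4481.05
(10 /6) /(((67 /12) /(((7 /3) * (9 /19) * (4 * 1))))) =1680 /1273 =1.32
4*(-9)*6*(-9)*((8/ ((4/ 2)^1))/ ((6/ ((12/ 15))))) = 5184/ 5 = 1036.80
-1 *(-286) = 286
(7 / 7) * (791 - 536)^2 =65025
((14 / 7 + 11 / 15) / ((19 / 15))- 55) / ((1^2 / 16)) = -845.47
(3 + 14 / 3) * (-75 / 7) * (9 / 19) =-5175 / 133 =-38.91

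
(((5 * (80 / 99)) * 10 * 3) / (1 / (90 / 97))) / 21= 40000 / 7469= 5.36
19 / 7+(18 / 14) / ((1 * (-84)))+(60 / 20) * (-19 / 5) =-8527 / 980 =-8.70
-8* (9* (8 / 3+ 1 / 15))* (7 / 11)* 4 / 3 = -9184 / 55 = -166.98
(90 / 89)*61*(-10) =-54900 / 89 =-616.85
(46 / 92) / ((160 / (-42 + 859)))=2.55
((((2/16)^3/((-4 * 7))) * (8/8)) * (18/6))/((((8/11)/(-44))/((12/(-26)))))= -1089/186368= -0.01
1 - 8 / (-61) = 69 / 61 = 1.13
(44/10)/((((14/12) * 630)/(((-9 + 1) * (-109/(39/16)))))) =306944/143325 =2.14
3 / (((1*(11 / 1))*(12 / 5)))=0.11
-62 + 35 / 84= -739 / 12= -61.58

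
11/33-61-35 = -287/3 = -95.67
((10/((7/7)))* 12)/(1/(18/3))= 720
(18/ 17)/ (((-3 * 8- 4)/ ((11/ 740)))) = -99/ 176120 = -0.00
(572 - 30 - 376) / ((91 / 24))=3984 / 91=43.78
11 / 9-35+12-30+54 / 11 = -4640 / 99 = -46.87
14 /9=1.56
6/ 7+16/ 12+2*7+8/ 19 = 6628/ 399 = 16.61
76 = 76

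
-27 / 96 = -9 / 32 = -0.28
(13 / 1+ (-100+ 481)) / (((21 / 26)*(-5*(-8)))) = 2561 / 210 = 12.20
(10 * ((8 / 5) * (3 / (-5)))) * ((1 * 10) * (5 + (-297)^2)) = -8468544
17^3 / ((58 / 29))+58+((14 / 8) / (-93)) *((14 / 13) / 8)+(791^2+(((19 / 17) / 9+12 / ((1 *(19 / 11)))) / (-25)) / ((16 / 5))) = 14718882276641 / 23430420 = 628195.41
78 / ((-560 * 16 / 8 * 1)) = -0.07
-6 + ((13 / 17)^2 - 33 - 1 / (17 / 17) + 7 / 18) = -203015 / 5202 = -39.03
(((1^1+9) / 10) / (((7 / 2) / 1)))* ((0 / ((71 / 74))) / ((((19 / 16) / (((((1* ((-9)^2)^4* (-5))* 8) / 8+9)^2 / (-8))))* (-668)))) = 0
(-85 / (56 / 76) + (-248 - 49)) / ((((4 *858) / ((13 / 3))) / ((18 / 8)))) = -5773 / 4928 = -1.17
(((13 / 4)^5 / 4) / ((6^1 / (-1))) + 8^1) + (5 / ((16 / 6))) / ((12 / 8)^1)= -143965 / 24576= -5.86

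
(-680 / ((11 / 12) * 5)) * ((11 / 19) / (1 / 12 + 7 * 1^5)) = -1152 / 95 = -12.13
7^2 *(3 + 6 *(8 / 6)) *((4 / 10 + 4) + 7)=30723 / 5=6144.60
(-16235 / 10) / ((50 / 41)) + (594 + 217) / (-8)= -286529 / 200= -1432.64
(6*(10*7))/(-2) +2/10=-1049/5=-209.80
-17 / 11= -1.55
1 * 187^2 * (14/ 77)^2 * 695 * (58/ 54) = 23299180/ 27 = 862932.59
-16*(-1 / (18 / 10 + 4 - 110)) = -80 / 521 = -0.15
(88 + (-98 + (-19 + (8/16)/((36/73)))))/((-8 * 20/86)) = 17329/1152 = 15.04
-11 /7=-1.57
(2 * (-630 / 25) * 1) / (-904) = 0.06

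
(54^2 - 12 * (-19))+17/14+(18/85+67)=3822787/1190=3212.43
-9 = -9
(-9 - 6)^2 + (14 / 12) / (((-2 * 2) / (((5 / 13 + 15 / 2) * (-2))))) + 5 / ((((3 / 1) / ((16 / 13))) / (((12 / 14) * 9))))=245.42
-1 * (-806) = 806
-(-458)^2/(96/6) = -52441/4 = -13110.25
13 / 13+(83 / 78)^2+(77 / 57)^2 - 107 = -226315411 / 2196324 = -103.04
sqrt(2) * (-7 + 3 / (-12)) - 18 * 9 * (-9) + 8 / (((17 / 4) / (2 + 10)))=25170 / 17 - 29 * sqrt(2) / 4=1470.34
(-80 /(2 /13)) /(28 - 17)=-520 /11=-47.27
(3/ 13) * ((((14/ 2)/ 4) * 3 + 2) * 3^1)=261/ 52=5.02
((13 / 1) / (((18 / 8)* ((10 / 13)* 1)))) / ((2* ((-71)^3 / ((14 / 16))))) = -1183 / 128847960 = -0.00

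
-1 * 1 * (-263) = 263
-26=-26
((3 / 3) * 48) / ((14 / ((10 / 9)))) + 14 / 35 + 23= 2857 / 105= 27.21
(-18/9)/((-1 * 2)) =1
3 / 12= 1 / 4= 0.25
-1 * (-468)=468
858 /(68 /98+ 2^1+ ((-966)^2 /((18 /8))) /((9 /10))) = 189189 /101610914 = 0.00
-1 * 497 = -497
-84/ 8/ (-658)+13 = 13.02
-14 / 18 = -7 / 9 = -0.78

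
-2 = -2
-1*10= -10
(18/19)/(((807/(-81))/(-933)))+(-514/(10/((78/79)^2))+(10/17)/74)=3874201158113/100318426895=38.62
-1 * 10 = -10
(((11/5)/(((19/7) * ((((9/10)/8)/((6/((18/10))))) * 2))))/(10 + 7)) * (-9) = -6160/969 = -6.36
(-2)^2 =4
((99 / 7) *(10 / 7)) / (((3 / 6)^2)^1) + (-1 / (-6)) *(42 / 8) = 32023 / 392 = 81.69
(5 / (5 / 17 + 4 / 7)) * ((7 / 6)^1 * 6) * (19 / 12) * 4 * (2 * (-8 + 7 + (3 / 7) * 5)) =180880 / 309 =585.37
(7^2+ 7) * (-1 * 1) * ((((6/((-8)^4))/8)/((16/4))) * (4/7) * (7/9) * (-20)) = 35/1536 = 0.02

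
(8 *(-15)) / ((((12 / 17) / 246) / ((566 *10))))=-236701200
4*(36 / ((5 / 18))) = 2592 / 5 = 518.40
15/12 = 1.25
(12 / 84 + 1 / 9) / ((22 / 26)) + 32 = 22384 / 693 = 32.30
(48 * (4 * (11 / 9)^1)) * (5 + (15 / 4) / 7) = 27280 / 21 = 1299.05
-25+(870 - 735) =110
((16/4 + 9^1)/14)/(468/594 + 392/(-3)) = -429/60004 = -0.01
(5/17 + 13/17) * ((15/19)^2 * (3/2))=6075/6137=0.99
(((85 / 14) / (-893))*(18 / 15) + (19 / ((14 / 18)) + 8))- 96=-397436 / 6251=-63.58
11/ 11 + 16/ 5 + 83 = 436/ 5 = 87.20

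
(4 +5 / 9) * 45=205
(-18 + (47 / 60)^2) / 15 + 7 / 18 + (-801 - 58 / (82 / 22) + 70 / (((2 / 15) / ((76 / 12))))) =5551978769 / 2214000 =2507.67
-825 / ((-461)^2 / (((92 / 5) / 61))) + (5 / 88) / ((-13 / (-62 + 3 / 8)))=31816792805 / 118644523712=0.27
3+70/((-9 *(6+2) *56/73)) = 1.73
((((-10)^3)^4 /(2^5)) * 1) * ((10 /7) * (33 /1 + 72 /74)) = 392812500000000 /259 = 1516650579150.58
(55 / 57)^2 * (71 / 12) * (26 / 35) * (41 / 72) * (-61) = -1396595915 / 9824976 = -142.15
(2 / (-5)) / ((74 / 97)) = -97 / 185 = -0.52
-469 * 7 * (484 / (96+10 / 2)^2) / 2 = -794486 / 10201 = -77.88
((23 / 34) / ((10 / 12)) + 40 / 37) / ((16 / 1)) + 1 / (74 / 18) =18193 / 50320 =0.36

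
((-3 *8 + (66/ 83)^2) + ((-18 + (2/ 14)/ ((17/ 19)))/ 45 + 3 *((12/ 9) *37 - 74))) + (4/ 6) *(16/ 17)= -3583430237/ 36890595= -97.14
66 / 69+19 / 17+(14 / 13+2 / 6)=53134 / 15249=3.48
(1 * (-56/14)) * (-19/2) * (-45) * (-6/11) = 10260/11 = 932.73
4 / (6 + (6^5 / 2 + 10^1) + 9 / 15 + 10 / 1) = 20 / 19573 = 0.00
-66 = -66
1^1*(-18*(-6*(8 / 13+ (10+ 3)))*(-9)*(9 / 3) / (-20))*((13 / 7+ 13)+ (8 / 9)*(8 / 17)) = 30323.64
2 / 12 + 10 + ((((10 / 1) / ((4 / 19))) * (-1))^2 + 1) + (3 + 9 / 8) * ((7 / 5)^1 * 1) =272783 / 120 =2273.19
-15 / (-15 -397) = 0.04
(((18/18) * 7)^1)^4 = 2401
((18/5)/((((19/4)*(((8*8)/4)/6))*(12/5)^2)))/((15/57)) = 3/16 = 0.19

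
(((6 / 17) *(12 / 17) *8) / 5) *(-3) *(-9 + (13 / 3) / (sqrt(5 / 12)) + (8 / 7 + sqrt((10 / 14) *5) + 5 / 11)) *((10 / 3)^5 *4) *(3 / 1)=-26624000 *sqrt(15) / 2601 - 25600000 *sqrt(7) / 6069 + 972800000 / 22253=-7088.84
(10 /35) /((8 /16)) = 4 /7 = 0.57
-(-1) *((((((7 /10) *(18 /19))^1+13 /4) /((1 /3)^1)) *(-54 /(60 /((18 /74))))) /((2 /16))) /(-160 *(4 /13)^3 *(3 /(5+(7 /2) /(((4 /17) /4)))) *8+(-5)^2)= -140478377 /158965875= -0.88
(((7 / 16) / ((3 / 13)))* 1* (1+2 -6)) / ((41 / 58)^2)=-76531 / 6724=-11.38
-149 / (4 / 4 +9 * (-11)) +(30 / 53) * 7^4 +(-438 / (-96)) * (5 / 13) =735898953 / 540176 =1362.33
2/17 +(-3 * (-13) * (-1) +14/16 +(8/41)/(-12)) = -38.02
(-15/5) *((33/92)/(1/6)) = -297/46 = -6.46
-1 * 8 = -8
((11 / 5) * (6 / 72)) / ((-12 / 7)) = -77 / 720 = -0.11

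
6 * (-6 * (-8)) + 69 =357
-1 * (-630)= 630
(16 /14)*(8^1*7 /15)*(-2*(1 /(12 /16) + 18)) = -7424 /45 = -164.98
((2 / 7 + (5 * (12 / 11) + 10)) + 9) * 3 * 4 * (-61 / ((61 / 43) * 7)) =-982980 / 539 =-1823.71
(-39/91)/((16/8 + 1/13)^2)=-169/1701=-0.10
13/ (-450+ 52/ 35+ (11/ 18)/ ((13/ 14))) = -53235/ 1833971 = -0.03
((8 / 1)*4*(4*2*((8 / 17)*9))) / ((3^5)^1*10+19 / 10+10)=184320 / 415123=0.44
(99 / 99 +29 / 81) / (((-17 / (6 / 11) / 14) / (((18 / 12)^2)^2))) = -105 / 34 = -3.09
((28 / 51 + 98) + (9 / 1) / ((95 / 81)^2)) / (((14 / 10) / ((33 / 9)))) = 275.24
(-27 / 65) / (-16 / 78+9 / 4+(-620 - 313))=324 / 726145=0.00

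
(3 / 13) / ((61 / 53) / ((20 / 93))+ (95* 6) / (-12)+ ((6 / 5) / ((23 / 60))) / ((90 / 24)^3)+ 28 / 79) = -433354500 / 78371607587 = -0.01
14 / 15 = 0.93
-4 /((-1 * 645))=4 /645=0.01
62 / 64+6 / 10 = 1.57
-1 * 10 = -10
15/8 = 1.88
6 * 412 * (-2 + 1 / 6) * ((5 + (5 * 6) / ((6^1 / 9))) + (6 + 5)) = -276452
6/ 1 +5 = 11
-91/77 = -13/11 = -1.18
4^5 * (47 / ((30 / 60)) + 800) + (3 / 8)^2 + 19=58590409 / 64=915475.14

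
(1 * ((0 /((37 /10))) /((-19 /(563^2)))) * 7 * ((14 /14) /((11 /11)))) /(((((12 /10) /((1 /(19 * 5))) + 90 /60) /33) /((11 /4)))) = 0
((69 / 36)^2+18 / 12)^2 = 555025 / 20736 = 26.77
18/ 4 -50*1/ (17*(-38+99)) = 9233/ 2074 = 4.45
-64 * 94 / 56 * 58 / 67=-43616 / 469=-93.00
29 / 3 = 9.67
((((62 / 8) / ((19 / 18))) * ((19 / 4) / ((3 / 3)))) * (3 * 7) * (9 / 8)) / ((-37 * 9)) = -5859 / 2368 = -2.47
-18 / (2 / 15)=-135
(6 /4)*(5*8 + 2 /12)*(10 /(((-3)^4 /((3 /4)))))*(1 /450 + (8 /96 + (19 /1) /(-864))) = 330893 /933120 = 0.35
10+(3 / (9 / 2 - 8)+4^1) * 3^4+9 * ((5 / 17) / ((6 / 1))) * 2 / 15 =31491 / 119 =264.63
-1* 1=-1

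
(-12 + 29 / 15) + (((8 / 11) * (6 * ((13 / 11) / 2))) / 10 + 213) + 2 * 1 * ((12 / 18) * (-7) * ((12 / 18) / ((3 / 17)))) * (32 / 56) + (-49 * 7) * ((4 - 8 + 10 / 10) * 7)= 120651013 / 16335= 7386.04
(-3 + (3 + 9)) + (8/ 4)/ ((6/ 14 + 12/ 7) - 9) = 209/ 24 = 8.71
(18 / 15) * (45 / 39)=18 / 13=1.38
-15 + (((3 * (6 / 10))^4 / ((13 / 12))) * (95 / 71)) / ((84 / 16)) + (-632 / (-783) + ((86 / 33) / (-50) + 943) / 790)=-5786330602751 / 549529855875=-10.53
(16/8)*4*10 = 80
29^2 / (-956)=-841 / 956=-0.88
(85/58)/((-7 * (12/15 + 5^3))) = -25/15022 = -0.00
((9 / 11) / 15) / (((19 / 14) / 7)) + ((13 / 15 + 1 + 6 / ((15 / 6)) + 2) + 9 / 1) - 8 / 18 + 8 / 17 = 2490073 / 159885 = 15.57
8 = 8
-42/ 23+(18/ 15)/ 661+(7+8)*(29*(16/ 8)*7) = 462792678/ 76015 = 6088.18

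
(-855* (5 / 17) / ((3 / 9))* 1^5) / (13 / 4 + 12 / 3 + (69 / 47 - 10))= 2411100 / 4097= 588.50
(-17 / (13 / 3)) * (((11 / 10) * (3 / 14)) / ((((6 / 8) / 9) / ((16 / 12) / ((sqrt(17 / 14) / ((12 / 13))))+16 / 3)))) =-26928 / 455 - 4752 * sqrt(238) / 5915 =-71.58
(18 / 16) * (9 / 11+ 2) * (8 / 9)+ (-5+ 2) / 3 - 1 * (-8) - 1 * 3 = 75 / 11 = 6.82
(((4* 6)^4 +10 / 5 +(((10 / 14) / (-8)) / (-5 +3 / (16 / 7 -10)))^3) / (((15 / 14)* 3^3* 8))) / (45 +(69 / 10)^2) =33235857328373065 / 2147010458096448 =15.48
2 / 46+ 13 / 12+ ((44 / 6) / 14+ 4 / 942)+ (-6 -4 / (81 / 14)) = -41247589 / 8189748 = -5.04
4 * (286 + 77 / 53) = 60940 / 53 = 1149.81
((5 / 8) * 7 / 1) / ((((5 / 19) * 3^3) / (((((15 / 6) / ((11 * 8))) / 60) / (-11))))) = -133 / 5018112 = -0.00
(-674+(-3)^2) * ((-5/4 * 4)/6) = 3325/6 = 554.17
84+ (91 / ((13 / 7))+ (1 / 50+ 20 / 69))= 459919 / 3450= 133.31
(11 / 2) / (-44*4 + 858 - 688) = -11 / 12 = -0.92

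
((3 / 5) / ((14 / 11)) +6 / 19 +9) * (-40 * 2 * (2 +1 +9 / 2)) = -781020 / 133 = -5872.33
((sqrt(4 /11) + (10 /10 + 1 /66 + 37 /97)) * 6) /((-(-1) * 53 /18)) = 216 * sqrt(11) /583 + 160938 /56551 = 4.07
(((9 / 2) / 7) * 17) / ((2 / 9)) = 1377 / 28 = 49.18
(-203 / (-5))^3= 8365427 / 125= 66923.42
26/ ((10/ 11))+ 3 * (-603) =-8902/ 5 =-1780.40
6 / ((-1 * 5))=-6 / 5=-1.20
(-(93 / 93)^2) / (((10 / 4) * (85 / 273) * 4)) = -0.32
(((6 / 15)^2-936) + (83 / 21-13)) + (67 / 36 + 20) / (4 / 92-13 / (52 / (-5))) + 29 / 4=-98610889 / 107100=-920.74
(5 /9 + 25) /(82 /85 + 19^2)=19550 /276903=0.07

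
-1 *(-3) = 3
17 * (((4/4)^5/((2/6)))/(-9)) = -17/3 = -5.67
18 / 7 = 2.57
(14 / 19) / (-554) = -0.00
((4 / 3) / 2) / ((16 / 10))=5 / 12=0.42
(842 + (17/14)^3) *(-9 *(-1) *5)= 104191245/2744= 37970.57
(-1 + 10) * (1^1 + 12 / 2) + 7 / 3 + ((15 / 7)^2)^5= 1785316320679 / 847425747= 2106.75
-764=-764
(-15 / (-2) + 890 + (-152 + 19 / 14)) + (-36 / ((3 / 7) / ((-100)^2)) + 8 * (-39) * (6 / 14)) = -5875708 / 7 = -839386.86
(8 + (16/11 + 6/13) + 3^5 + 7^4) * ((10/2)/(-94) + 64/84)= 265467245/141141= 1880.87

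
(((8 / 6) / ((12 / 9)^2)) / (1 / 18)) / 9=3 / 2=1.50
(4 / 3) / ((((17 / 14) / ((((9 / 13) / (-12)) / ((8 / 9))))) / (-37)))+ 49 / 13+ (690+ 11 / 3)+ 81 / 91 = 700.96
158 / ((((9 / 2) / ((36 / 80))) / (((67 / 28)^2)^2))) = 1591938559 / 3073280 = 517.99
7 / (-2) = -7 / 2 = -3.50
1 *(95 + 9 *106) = 1049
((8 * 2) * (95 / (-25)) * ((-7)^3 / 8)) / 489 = 13034 / 2445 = 5.33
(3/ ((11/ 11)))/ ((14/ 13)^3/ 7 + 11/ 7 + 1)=46137/ 42290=1.09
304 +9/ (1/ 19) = 475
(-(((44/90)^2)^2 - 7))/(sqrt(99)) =28470119 * sqrt(11)/135320625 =0.70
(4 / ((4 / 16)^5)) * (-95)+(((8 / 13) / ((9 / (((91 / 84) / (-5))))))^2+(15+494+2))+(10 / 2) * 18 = -7080758771 / 18225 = -388519.00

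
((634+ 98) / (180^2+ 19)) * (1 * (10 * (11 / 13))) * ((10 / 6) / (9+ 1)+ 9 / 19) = 979660 / 8007493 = 0.12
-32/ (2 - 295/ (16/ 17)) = 512/ 4983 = 0.10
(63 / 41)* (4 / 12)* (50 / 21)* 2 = 100 / 41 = 2.44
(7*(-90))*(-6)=3780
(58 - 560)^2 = 252004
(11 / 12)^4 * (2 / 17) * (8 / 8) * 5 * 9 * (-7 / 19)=-512435 / 372096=-1.38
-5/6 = -0.83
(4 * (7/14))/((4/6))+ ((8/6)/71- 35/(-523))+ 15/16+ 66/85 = 727162909/151502640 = 4.80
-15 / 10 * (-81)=243 / 2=121.50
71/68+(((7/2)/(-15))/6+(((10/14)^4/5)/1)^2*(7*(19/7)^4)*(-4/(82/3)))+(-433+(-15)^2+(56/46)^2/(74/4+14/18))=-2357344848754299550229/11384366767242316785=-207.07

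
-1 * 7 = -7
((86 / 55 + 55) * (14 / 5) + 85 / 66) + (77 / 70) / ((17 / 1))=2240224 / 14025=159.73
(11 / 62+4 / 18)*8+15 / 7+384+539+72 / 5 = 942.74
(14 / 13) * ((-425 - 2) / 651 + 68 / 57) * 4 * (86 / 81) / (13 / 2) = 703136 / 1860651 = 0.38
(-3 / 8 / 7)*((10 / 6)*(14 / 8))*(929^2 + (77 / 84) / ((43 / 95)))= -2226651005 / 16512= -134850.47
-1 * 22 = -22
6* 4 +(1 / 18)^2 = 7777 / 324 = 24.00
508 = 508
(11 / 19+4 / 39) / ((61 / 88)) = 44440 / 45201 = 0.98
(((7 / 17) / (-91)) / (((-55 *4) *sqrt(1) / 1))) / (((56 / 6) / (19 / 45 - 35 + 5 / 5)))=-1511 / 20420400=-0.00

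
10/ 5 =2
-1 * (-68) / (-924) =-17 / 231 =-0.07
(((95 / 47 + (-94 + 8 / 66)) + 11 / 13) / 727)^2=3367452543844 / 214871651567001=0.02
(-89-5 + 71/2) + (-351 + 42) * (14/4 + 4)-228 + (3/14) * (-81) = -36699/14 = -2621.36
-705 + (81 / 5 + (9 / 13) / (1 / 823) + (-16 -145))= -18202 / 65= -280.03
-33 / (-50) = 33 / 50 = 0.66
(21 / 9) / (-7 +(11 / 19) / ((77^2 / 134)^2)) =-425032223 / 1275042801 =-0.33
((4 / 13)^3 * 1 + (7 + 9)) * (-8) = -281728 / 2197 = -128.23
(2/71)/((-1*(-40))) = 1/1420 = 0.00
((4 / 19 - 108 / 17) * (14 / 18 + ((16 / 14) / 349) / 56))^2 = 56414108673703936 / 2471343294736449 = 22.83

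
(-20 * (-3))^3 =216000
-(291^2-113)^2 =-7151746624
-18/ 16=-9/ 8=-1.12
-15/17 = -0.88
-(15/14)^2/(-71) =0.02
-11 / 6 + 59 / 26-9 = -334 / 39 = -8.56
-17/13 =-1.31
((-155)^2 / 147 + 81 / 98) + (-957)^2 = 38472557 / 42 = 916013.26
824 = 824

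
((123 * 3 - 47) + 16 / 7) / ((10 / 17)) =3859 / 7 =551.29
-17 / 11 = -1.55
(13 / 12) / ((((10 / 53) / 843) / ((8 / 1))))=193609 / 5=38721.80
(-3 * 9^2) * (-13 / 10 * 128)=202176 / 5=40435.20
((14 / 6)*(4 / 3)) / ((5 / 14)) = 392 / 45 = 8.71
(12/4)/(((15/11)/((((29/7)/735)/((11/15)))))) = 29/1715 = 0.02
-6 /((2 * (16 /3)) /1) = -9 /16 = -0.56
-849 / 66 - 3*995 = -65953 / 22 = -2997.86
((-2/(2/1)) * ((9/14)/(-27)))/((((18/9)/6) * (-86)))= -1/1204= -0.00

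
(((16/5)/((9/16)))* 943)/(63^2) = 241408/178605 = 1.35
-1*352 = -352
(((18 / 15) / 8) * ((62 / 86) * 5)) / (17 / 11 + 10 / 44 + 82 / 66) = 3069 / 17114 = 0.18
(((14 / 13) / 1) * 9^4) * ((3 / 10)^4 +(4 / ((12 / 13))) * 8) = 15925080087 / 65000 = 245001.23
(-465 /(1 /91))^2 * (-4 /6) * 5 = -5968530750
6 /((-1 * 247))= -6 /247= -0.02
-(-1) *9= 9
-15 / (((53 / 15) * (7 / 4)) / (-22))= 19800 / 371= 53.37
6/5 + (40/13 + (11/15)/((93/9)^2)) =267587/62465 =4.28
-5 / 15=-1 / 3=-0.33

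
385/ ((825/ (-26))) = -182/ 15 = -12.13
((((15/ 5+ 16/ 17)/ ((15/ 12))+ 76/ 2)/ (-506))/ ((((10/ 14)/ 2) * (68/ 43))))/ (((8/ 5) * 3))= -15953/ 531760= -0.03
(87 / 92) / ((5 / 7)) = 609 / 460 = 1.32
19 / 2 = 9.50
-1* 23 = -23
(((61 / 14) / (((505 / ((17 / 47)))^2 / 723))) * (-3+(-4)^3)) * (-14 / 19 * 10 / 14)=853966389 / 14985115985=0.06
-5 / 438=-0.01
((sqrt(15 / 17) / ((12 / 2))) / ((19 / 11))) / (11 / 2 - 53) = -11 * sqrt(255) / 92055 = -0.00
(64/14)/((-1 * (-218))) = 16/763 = 0.02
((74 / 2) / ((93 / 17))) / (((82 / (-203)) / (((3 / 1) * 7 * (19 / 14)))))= -2426053 / 5084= -477.19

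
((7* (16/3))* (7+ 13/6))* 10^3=3080000/9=342222.22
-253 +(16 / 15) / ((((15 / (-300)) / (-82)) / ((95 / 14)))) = 243967 / 21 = 11617.48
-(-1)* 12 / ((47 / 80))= 960 / 47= 20.43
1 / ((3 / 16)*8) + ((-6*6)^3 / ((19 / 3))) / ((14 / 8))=-1679350 / 399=-4208.90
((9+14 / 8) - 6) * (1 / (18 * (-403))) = -19 / 29016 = -0.00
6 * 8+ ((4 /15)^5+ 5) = 53.00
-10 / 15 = -2 / 3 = -0.67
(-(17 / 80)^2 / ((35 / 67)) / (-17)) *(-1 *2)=-1139 / 112000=-0.01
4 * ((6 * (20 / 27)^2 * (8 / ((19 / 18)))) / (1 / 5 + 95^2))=128000 / 11574819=0.01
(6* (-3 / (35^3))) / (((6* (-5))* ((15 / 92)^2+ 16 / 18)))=228528 / 14949869375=0.00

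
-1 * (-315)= 315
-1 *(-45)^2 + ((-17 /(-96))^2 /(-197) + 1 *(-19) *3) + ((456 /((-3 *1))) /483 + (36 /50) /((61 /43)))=-927993518204597 /445763404800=-2081.81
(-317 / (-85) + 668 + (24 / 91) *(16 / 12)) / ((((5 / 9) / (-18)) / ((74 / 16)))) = -15580045359 / 154700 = -100711.35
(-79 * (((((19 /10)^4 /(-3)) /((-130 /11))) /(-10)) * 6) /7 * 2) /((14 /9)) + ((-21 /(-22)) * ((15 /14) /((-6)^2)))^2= 3.20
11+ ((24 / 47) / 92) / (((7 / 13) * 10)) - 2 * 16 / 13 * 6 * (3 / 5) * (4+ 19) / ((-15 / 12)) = 428045024 / 2459275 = 174.05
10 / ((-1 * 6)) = -5 / 3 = -1.67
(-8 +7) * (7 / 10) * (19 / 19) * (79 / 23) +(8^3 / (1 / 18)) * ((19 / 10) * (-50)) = -875522.40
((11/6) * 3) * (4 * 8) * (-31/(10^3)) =-682/125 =-5.46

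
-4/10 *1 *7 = -14/5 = -2.80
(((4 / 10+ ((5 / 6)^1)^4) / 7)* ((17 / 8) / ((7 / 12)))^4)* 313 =149454231341 / 21512960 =6947.17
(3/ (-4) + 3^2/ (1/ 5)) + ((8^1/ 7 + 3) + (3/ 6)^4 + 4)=5875/ 112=52.46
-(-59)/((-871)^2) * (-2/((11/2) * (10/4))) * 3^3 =-12744/41725255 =-0.00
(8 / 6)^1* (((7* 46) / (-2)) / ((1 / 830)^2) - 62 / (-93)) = -1330954792 / 9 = -147883865.78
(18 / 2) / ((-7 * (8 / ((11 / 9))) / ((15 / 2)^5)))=-4661.34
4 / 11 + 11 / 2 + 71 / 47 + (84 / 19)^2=10048529 / 373274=26.92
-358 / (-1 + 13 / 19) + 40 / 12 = 1137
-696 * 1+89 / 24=-16615 / 24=-692.29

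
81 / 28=2.89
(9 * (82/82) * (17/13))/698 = 153/9074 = 0.02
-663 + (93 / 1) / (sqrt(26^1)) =-663 + 93*sqrt(26) / 26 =-644.76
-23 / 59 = -0.39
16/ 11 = 1.45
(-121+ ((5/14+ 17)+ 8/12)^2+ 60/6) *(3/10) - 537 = -472.84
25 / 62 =0.40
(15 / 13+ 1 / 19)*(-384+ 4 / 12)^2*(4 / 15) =1579162792 / 33345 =47358.31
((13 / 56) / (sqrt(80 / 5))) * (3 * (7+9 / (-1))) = -39 / 112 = -0.35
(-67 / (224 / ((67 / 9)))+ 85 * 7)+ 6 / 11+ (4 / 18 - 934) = -838891 / 2464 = -340.46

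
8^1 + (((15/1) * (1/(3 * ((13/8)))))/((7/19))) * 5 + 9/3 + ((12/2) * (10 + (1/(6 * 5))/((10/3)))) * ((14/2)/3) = 877687/4550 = 192.90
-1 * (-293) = 293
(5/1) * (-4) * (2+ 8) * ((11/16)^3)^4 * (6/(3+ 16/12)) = -706146384762225/228698418577408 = -3.09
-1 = -1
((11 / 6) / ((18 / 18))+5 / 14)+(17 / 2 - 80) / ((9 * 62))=16111 / 7812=2.06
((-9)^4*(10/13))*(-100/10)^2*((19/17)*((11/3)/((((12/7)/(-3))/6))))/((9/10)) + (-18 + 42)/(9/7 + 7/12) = -24129557.29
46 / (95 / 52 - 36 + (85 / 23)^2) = -1265368 / 564333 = -2.24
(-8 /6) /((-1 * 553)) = 4 /1659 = 0.00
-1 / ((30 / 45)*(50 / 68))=-51 / 25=-2.04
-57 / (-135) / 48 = 19 / 2160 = 0.01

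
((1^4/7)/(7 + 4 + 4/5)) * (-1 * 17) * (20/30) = -170/1239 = -0.14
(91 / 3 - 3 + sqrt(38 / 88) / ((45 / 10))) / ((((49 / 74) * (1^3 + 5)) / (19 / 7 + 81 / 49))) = 30.21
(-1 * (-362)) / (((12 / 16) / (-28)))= -40544 / 3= -13514.67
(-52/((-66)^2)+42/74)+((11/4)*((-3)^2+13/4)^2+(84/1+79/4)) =516.98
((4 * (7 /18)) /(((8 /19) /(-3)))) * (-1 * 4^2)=532 /3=177.33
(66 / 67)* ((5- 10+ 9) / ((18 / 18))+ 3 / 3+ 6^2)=2706 / 67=40.39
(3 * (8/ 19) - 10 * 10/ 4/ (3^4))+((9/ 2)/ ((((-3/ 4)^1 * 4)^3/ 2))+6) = 10190/ 1539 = 6.62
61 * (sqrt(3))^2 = 183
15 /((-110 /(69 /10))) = -207 /220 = -0.94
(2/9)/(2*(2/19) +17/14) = 532/3411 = 0.16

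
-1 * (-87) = 87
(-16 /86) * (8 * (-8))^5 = 199765920.74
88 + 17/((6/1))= 545/6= 90.83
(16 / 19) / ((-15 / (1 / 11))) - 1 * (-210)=658334 / 3135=209.99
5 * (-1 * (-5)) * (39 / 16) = 975 / 16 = 60.94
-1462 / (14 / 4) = -2924 / 7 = -417.71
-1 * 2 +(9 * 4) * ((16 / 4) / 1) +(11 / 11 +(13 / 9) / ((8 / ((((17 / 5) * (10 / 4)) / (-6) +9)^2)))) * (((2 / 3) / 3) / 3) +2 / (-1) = 19713541 / 139968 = 140.84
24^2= 576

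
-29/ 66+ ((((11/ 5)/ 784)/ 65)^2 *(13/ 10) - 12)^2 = 11815720598446073254883153/ 82304755653120000000000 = 143.56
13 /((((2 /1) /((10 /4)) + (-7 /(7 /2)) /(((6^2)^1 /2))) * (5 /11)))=1287 /31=41.52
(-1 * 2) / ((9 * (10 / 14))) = -14 / 45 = -0.31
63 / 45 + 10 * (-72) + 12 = -3533 / 5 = -706.60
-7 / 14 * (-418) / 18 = 209 / 18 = 11.61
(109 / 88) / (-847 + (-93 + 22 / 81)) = -8829 / 6698384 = -0.00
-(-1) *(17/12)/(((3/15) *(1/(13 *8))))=2210/3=736.67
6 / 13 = 0.46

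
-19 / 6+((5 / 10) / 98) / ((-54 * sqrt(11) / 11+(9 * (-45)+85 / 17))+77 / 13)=-536637328897 / 169463725620+4563 * sqrt(11) / 28243954270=-3.17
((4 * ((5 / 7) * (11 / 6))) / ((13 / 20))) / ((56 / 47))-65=-58.24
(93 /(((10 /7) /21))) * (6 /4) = 41013 /20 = 2050.65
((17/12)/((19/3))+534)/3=40601/228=178.07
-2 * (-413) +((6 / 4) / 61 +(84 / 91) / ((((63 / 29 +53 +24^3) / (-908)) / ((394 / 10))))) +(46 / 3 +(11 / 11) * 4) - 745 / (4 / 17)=-173798486551 / 74807655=-2323.27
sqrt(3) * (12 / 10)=6 * sqrt(3) / 5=2.08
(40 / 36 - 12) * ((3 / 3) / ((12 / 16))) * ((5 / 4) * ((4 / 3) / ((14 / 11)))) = -1540 / 81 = -19.01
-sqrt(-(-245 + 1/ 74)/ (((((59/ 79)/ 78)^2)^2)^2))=-720869714709768*sqrt(1341546)/ 448342357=-1862300646.25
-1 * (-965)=965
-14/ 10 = -7/ 5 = -1.40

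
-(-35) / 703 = 35 / 703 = 0.05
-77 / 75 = -1.03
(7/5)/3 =7/15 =0.47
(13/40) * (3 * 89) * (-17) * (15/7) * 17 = -3009357/56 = -53738.52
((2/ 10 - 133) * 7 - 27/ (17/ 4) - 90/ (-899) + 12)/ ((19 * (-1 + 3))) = -35298107/ 1451885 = -24.31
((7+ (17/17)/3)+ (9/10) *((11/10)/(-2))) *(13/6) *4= 53339/900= 59.27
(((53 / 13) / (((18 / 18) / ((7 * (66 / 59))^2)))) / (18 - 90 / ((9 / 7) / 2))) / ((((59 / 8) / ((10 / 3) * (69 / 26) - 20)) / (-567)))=-3720239273520 / 2117252111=-1757.11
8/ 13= 0.62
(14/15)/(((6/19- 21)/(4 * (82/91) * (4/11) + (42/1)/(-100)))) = -847001/21074625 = -0.04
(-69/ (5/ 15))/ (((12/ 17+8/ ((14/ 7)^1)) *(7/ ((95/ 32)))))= -18.66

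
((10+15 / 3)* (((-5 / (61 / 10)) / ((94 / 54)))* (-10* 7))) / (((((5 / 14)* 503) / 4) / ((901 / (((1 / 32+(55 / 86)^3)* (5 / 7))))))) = 50950595222553600 / 1074375339707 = 47423.46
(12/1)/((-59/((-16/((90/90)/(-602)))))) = -115584/59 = -1959.05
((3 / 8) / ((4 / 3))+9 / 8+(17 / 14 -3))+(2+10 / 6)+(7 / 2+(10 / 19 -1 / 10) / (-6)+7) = 875639 / 63840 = 13.72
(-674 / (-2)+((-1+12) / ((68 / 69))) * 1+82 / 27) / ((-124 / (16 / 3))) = -644801 / 42687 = -15.11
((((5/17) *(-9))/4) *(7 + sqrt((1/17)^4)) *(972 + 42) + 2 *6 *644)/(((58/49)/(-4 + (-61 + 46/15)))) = -112883613094/712385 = -158458.72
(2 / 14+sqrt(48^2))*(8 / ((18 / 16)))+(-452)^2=12892720 / 63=204646.35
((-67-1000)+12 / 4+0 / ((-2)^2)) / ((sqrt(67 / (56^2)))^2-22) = 3336704 / 68925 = 48.41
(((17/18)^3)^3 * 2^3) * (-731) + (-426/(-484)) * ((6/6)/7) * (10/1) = -73398107267722789/21001289867712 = -3494.93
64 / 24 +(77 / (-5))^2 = 17987 / 75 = 239.83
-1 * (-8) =8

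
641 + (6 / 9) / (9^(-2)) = 695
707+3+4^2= 726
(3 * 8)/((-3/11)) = -88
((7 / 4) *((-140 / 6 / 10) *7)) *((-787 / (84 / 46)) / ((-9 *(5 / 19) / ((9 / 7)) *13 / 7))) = -16852031 / 4680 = -3600.86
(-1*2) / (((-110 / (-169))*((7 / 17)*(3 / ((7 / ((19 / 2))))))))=-5746 / 3135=-1.83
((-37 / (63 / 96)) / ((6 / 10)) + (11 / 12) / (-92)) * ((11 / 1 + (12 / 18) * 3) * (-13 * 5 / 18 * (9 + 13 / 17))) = 152809506785 / 3547152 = 43079.49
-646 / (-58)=323 / 29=11.14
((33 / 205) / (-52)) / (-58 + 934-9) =-11 / 3080740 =-0.00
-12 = -12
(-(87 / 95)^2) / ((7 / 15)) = -1.80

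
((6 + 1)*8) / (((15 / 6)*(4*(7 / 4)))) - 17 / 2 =-53 / 10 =-5.30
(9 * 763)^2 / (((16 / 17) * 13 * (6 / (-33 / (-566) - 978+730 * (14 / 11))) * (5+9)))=-11610325691685 / 5180032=-2241361.77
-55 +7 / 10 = -543 / 10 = -54.30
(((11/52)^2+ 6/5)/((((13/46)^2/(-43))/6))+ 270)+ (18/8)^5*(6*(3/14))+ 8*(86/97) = -364374032007067/99291745280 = -3669.73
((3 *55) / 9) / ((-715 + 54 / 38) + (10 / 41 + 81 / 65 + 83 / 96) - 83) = -89117600 / 3860692591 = -0.02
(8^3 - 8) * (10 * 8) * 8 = 322560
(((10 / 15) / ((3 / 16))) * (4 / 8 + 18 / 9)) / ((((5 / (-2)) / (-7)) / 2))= 448 / 9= 49.78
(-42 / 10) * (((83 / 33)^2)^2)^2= -15766045624973287 / 2344014363735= -6726.09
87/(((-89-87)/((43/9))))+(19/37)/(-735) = -3769133/1595440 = -2.36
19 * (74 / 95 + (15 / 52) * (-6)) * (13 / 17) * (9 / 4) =-21159 / 680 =-31.12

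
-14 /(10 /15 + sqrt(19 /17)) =-8.12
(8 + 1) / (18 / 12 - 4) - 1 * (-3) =-3 / 5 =-0.60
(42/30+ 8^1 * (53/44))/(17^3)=607/270215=0.00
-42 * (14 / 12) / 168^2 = -1 / 576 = -0.00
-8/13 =-0.62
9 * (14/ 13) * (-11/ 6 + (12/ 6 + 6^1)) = 777/ 13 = 59.77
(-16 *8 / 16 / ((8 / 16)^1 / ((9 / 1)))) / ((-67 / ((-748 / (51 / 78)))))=-164736 / 67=-2458.75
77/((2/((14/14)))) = 38.50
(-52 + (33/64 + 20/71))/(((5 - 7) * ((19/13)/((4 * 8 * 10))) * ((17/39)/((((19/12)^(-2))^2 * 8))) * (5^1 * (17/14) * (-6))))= -22829730094080/50807075381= -449.34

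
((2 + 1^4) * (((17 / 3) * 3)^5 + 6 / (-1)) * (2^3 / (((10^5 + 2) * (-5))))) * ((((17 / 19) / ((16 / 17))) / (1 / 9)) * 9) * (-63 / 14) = 15743980449 / 666680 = 23615.50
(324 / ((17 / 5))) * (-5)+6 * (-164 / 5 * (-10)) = 25356 / 17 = 1491.53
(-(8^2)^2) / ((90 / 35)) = -14336 / 9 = -1592.89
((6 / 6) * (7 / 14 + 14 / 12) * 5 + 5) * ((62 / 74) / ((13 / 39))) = 1240 / 37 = 33.51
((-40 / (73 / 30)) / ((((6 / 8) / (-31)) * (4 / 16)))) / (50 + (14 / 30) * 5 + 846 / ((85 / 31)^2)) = 16.49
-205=-205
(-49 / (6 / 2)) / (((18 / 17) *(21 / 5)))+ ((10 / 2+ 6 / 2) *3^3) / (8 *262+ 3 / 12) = -1616369 / 452790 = -3.57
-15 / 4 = -3.75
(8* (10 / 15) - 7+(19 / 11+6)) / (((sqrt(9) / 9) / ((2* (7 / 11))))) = 2800 / 121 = 23.14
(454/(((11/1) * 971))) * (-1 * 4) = -1816/10681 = -0.17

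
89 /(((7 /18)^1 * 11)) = 1602 /77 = 20.81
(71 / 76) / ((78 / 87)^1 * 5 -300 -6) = -2059 / 664544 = -0.00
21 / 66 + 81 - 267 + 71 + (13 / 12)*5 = -14423 / 132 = -109.27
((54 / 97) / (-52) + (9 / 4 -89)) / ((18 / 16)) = -875242 / 11349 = -77.12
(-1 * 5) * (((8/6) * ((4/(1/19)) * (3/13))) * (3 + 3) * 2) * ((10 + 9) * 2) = -693120/13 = -53316.92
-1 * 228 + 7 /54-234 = -24941 /54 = -461.87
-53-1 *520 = -573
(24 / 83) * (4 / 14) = 48 / 581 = 0.08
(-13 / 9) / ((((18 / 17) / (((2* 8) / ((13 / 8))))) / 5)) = -5440 / 81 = -67.16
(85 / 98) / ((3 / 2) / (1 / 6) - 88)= -85 / 7742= -0.01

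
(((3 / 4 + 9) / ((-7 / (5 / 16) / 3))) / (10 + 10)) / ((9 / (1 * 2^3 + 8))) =-0.12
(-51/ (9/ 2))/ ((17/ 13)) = -26/ 3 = -8.67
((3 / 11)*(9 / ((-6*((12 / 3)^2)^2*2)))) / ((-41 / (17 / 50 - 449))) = -201897 / 23091200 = -0.01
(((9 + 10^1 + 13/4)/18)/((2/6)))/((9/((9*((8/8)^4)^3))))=89/24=3.71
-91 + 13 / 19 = -1716 / 19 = -90.32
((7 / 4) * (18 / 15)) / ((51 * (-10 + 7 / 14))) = -7 / 1615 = -0.00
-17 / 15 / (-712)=17 / 10680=0.00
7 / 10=0.70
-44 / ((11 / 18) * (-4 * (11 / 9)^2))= 1458 / 121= 12.05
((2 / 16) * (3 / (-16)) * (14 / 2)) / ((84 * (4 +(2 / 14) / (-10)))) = -35 / 71424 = -0.00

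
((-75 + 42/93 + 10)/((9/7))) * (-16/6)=37352/279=133.88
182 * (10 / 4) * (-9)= -4095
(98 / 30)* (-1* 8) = -392 / 15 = -26.13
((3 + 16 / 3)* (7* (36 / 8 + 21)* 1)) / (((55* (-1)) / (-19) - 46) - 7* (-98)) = 1615 / 698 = 2.31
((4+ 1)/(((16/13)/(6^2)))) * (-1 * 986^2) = -142183665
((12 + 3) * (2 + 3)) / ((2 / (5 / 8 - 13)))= -7425 / 16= -464.06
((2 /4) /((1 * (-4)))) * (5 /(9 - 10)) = 5 /8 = 0.62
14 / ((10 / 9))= 63 / 5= 12.60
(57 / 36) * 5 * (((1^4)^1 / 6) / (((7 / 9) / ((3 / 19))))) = 15 / 56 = 0.27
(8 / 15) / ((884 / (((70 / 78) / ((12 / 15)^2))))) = 0.00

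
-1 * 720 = -720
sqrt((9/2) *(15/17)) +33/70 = 33/70 +3 *sqrt(510)/34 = 2.46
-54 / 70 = -27 / 35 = -0.77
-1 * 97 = -97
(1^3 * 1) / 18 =1 / 18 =0.06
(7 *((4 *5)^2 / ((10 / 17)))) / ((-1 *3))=-1586.67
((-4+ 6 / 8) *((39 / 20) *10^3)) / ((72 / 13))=-1144.27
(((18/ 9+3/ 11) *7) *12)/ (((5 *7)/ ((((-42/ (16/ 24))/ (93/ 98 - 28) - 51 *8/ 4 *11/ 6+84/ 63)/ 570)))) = -2916170/ 1662177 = -1.75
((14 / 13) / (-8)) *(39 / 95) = -21 / 380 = -0.06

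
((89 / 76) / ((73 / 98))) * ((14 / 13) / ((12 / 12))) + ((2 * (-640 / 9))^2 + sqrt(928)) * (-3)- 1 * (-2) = -29540192497 / 486837- 12 * sqrt(58) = -60769.18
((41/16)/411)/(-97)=-41/637872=-0.00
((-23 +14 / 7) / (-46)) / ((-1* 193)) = -21 / 8878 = -0.00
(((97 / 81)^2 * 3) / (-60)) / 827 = -9409 / 108518940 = -0.00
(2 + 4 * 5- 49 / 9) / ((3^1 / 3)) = 149 / 9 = 16.56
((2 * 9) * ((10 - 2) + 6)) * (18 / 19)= 4536 / 19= 238.74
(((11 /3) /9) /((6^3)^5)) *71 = 781 /12694994583552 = 0.00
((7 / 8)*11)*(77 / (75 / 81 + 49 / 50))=4002075 / 10292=388.85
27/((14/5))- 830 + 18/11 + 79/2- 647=-109819/77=-1426.22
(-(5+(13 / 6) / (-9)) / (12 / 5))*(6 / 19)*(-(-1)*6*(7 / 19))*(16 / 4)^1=-17990 / 3249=-5.54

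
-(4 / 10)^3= -0.06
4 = 4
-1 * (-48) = 48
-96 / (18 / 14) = -74.67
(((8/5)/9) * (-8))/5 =-64/225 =-0.28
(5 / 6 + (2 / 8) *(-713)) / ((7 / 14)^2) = -709.67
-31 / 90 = -0.34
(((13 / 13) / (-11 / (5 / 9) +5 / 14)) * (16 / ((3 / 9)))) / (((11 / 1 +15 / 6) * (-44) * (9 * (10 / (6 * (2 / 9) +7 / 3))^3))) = 1694 / 74412675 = 0.00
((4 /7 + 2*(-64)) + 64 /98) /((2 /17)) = -52802 /49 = -1077.59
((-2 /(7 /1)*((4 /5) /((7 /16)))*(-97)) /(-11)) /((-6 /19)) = 117952 /8085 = 14.59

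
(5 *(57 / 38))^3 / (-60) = -225 / 32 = -7.03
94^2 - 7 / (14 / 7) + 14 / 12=26501 / 3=8833.67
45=45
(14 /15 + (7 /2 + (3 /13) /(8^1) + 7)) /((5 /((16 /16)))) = 17881 /7800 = 2.29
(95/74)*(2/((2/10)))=475/37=12.84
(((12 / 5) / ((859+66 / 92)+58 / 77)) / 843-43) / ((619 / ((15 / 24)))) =-184132037437 / 4241032183944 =-0.04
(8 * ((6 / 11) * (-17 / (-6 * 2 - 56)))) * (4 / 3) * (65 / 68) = 260 / 187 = 1.39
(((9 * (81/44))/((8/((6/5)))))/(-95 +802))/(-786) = -729/163005920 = -0.00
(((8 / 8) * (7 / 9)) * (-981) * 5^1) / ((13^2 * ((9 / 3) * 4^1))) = -3815 / 2028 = -1.88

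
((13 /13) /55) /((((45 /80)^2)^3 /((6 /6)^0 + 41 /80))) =11534336 /13286025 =0.87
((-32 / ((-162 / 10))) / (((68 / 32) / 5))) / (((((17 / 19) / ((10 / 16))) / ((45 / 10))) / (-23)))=-874000 / 2601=-336.02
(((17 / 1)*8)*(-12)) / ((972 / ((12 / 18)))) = -272 / 243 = -1.12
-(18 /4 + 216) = -441 /2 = -220.50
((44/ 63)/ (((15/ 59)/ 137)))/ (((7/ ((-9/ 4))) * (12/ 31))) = -2756303/ 8820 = -312.51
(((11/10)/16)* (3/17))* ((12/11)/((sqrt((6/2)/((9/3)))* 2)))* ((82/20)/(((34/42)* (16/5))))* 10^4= 104.74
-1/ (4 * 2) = -1/ 8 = -0.12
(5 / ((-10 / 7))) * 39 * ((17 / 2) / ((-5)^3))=4641 / 500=9.28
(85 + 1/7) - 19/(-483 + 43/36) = 10342408/121415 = 85.18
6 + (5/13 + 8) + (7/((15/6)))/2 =1026/65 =15.78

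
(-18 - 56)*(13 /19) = -962 /19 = -50.63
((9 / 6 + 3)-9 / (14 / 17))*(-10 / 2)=225 / 7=32.14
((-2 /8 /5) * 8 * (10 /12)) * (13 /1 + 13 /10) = -143 /30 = -4.77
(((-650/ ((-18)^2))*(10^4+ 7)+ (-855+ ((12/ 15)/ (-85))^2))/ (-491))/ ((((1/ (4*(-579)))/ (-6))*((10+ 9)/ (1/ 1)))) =472819535361476/ 15165455625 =31177.40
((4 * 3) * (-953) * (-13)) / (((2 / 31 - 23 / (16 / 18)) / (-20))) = 737393280 / 6401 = 115199.70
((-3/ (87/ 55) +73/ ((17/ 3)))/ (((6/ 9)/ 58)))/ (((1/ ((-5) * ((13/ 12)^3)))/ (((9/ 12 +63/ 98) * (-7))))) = 96678985/ 1632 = 59239.57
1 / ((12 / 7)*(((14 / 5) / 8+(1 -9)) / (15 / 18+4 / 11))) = -2765 / 30294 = -0.09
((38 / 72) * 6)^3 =6859 / 216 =31.75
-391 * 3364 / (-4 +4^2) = -328831 / 3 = -109610.33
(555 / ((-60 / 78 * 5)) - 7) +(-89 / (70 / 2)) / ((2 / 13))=-5874 / 35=-167.83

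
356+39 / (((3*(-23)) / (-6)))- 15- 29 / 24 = 189437 / 552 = 343.18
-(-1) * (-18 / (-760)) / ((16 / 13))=117 / 6080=0.02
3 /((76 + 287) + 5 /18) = 54 /6539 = 0.01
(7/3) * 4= 28/3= 9.33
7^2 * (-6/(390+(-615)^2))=-98/126205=-0.00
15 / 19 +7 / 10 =283 / 190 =1.49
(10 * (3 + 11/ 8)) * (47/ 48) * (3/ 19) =8225/ 1216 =6.76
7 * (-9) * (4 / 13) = -252 / 13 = -19.38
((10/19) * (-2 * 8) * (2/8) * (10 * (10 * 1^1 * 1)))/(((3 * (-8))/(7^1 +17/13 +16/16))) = 60500/741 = 81.65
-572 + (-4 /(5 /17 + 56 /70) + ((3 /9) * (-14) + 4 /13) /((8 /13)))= -216779 /372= -582.74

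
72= 72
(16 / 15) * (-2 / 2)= -1.07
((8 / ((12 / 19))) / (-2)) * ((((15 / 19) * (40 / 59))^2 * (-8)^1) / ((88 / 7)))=840000 / 727529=1.15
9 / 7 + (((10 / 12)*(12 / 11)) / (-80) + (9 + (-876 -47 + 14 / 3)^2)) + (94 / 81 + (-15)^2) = 42090895753 / 49896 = 843572.55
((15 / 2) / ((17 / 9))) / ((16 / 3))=405 / 544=0.74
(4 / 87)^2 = 16 / 7569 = 0.00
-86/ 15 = -5.73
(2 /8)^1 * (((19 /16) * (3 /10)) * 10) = 57 /64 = 0.89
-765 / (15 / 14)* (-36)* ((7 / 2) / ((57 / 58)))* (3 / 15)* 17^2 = 502658856 / 95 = 5291145.85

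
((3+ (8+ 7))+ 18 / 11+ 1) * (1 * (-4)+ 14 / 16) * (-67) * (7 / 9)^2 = 18631025 / 7128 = 2613.78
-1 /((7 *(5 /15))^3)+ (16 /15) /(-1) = -5893 /5145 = -1.15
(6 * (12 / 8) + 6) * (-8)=-120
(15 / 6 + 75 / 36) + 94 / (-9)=-211 / 36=-5.86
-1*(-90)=90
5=5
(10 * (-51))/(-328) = 255/164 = 1.55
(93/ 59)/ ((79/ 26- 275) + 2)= -2418/ 414121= -0.01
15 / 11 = 1.36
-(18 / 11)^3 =-5832 / 1331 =-4.38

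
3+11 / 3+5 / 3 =25 / 3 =8.33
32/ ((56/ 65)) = 260/ 7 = 37.14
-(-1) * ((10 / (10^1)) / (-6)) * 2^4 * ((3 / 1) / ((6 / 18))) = -24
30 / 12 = 5 / 2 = 2.50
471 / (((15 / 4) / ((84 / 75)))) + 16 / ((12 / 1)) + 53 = 73127 / 375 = 195.01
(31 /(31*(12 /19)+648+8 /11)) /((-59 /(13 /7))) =-0.00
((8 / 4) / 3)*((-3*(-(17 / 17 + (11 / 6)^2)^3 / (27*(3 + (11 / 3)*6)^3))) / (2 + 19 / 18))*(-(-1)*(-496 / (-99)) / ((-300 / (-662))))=39708972073 / 27909878906250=0.00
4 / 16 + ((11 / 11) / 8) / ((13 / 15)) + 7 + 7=1497 / 104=14.39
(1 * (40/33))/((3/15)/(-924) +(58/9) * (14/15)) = 50400/250087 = 0.20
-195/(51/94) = -6110/17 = -359.41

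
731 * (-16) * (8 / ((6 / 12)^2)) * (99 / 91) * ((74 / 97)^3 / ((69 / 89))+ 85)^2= -119558097591092904663552512 / 40098439345277131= -2981614734.72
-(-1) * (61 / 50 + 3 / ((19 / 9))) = 2509 / 950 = 2.64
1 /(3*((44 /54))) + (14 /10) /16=437 /880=0.50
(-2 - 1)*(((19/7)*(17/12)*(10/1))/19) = -85/14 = -6.07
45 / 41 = 1.10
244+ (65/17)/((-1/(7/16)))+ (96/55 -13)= 3456847/14960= 231.07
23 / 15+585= 8798 / 15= 586.53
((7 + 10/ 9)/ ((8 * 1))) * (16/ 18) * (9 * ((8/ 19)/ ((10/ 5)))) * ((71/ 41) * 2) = 41464/ 7011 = 5.91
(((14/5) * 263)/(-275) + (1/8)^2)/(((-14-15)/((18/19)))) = 2108457/24244000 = 0.09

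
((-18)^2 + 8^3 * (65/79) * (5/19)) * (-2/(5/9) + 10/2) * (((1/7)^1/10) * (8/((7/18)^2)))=845930304/1838725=460.06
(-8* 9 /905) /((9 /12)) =-0.11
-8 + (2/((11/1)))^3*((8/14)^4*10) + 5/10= -47895005/6391462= -7.49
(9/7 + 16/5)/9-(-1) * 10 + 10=6457/315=20.50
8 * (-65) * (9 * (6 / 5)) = -5616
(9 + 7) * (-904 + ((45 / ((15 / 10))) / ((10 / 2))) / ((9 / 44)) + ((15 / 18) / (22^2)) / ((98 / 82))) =-82974242 / 5929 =-13994.64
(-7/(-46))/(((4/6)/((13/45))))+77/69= 1631/1380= 1.18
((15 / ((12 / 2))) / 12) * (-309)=-515 / 8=-64.38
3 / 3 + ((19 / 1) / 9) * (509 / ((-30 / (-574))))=2775712 / 135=20560.83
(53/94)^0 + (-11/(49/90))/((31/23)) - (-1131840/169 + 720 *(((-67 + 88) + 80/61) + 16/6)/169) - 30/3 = 102833088531/15659371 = 6566.87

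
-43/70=-0.61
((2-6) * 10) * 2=-80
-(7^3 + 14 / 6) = -1036 / 3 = -345.33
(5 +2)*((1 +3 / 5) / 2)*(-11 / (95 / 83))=-25564 / 475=-53.82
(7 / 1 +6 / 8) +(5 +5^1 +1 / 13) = 927 / 52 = 17.83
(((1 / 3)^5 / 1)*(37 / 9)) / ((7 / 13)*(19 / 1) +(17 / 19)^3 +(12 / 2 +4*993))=3299179 / 777877500654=0.00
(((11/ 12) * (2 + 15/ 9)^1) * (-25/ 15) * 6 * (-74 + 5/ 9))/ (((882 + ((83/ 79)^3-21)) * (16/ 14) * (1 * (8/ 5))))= 6900906645325/ 4407212498688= 1.57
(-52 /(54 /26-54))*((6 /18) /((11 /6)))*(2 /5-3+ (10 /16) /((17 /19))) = -72839 /210375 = -0.35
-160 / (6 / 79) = -6320 / 3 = -2106.67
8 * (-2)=-16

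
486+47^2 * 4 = 9322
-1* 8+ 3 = -5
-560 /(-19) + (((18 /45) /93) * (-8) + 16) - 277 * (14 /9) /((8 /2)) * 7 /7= -3301619 /53010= -62.28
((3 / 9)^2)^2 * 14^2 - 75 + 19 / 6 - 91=-25987 / 162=-160.41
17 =17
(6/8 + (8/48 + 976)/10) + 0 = 2951/30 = 98.37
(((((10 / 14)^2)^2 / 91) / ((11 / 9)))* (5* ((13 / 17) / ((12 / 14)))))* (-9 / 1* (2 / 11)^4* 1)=-675000 / 6573618667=-0.00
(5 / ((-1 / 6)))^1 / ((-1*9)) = 10 / 3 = 3.33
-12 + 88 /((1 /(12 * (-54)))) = -57036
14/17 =0.82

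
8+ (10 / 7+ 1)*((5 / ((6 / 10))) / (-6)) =583 / 126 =4.63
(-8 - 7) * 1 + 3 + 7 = -5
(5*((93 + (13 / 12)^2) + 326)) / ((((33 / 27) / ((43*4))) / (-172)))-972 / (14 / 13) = -3915650573 / 77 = -50852604.84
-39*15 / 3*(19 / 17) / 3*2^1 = -2470 / 17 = -145.29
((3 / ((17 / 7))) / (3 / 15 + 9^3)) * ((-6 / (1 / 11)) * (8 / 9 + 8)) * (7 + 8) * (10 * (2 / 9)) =-3080000 / 92973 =-33.13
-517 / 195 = -2.65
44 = 44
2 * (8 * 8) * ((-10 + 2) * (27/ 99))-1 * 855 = -12477/ 11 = -1134.27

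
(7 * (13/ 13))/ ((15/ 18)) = 42/ 5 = 8.40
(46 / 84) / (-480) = -23 / 20160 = -0.00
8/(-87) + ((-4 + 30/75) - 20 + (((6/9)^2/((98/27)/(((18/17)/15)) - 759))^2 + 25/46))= -380391608957209/16432685216490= -23.15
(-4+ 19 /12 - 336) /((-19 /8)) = 8122 /57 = 142.49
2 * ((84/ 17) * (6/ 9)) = 112/ 17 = 6.59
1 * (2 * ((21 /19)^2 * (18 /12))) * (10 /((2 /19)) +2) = 128331 /361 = 355.49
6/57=2/19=0.11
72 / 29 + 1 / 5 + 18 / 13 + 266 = 509077 / 1885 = 270.07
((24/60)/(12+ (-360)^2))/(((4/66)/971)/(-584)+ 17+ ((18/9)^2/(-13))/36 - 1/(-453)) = 9183459714/50568314787677575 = 0.00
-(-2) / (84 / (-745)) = -745 / 42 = -17.74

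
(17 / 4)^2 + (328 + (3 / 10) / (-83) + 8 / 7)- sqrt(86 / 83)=16137937 / 46480- sqrt(7138) / 83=346.18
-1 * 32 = -32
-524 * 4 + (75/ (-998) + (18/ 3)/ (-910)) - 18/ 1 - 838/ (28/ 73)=-4298.87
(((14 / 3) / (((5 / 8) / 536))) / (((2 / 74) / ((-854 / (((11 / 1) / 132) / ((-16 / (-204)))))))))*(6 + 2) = -242802065408 / 255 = -952164962.38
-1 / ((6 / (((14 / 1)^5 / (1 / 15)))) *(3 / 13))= -17479280 / 3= -5826426.67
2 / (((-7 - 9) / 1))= -1 / 8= -0.12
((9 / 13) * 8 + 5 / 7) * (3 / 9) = 569 / 273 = 2.08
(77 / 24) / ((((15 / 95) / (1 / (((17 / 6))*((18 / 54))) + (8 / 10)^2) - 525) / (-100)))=528143 / 864081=0.61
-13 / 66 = -0.20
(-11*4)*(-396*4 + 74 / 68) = 1184018 / 17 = 69648.12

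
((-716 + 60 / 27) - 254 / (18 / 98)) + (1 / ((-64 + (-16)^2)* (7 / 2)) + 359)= -389237 / 224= -1737.67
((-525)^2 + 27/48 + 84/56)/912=77369/256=302.22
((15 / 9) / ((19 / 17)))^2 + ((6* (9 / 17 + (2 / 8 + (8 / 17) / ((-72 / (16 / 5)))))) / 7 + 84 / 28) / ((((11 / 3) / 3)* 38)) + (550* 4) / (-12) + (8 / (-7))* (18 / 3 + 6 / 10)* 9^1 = -21172560349 / 85058820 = -248.92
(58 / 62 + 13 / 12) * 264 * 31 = 16522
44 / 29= 1.52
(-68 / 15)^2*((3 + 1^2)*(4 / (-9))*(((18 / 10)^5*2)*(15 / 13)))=-323606016 / 203125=-1593.14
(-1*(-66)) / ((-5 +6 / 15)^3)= -8250 / 12167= -0.68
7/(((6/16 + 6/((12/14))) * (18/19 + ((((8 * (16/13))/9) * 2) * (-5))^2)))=1040364/132227437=0.01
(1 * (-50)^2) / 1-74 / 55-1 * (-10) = 137976 / 55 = 2508.65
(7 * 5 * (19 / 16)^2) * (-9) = -113715 / 256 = -444.20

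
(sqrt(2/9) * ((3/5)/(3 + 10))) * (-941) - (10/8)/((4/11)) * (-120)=825/2 - 941 * sqrt(2)/65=392.03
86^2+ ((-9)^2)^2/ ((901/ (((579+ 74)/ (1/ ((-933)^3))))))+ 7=-3861920759150.74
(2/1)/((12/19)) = 19/6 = 3.17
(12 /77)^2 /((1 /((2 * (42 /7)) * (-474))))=-819072 /5929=-138.15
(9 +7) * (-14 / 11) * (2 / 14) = -32 / 11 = -2.91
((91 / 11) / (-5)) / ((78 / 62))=-1.32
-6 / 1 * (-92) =552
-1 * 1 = -1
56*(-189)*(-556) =5884704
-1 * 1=-1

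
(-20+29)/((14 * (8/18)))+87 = 4953/56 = 88.45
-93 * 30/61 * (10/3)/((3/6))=-18600/61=-304.92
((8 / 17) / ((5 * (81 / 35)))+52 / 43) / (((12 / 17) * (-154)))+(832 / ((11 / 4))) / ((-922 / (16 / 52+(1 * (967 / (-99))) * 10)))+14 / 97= 25394714560459 / 791517998502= 32.08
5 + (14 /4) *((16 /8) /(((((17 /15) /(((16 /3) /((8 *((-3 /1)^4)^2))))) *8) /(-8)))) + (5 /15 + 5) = 1152479 /111537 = 10.33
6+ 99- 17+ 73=161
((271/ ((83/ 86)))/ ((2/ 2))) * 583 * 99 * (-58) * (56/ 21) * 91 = -18932571674016/ 83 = -228103273180.92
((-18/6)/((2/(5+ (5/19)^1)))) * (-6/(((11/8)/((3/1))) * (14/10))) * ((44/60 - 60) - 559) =-66772800/1463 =-45641.01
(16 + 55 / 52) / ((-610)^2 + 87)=887 / 19353724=0.00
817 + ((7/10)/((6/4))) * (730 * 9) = 3883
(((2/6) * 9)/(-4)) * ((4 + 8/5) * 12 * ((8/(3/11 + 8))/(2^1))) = -1584/65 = -24.37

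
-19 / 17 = -1.12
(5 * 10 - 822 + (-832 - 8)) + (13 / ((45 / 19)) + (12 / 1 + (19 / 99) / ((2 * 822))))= -1297581157 / 813780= -1594.51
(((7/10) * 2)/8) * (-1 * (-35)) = 49/8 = 6.12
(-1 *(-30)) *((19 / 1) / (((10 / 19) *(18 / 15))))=902.50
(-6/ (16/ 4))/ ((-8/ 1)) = 3/ 16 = 0.19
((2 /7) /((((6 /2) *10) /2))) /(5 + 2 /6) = 1 /280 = 0.00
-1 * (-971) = 971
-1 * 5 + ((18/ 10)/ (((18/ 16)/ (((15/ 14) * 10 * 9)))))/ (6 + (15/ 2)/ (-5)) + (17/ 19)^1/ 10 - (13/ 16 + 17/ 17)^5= 6843493787/ 697303040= 9.81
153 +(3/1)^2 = 162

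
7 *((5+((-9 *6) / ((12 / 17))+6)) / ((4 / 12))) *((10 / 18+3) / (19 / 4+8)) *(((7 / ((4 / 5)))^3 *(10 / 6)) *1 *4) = -786327500 / 459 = -1713131.81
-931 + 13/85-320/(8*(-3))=-233966/255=-917.51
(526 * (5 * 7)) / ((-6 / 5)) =-46025 / 3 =-15341.67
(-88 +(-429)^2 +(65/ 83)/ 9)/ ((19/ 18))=274825912/ 1577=174271.35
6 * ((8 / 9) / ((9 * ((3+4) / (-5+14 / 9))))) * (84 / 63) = -1984 / 5103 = -0.39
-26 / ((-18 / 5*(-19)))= -65 / 171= -0.38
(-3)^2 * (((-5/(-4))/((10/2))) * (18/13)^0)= 9/4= 2.25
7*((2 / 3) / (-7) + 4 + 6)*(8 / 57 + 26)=309920 / 171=1812.40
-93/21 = -31/7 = -4.43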